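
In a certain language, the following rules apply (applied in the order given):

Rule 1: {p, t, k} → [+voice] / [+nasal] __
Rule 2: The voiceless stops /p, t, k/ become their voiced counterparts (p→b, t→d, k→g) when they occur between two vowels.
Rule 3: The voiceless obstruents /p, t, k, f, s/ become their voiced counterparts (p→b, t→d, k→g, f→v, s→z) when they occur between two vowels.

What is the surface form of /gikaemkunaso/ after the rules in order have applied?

Rule 1 (post-nasal voicing): /k/ is a voiceless stop immediately after the nasal /m/, so it voices to [g]. /gikaemkunaso/ → gikaemgunaso.
Rule 2 (intervocalic voicing): /k/ is a voiceless stop between vowels /i/ and /a/, so it voices to [g]. /gikaemgunaso/ → gigaemgunaso.
Rule 3 (intervocalic voicing): /s/ is a voiceless obstruent between vowels /a/ and /o/, so it voices to [z]. /gigaemgunaso/ → gigaemgunazo.

gigaemgunazo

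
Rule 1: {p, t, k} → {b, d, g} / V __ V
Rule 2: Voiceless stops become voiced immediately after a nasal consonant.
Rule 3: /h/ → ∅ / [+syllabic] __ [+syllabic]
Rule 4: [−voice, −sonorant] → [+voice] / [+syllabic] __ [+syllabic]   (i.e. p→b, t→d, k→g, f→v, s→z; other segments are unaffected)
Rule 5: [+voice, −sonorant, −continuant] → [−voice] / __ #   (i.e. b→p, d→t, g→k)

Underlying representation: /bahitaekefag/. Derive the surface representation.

baidaegevak

Rule 1 (intervocalic voicing): /t/ is a voiceless stop between vowels /i/ and /a/, so it voices to [d]. /k/ is a voiceless stop between vowels /e/ and /e/, so it voices to [g]. /bahitaekefag/ → bahidaegefag.
Rule 2 (post-nasal voicing): no segment meets the environment; /bahidaegefag/ is unchanged.
Rule 3 (intervocalic h-deletion): /h/ occurs between vowels /a/ and /i/, so it deletes. /bahidaegefag/ → baidaegefag.
Rule 4 (intervocalic voicing): /f/ is a voiceless obstruent between vowels /e/ and /a/, so it voices to [v]. /baidaegefag/ → baidaegevag.
Rule 5 (final devoicing): /g/ is a voiced stop in word-final position, so it devoices to [k]. /baidaegevag/ → baidaegevak.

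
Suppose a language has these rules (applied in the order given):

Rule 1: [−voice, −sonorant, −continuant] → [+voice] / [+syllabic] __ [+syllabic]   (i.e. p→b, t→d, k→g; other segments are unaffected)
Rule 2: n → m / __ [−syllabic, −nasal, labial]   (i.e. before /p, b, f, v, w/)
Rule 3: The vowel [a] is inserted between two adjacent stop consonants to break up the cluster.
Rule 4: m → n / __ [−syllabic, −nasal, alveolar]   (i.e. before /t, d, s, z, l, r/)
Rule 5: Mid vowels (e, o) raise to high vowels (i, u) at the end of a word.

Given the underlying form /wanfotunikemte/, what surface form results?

wamfodunigenti

Rule 1 (intervocalic voicing): /t/ is a voiceless stop between vowels /o/ and /u/, so it voices to [d]. /k/ is a voiceless stop between vowels /i/ and /e/, so it voices to [g]. /wanfotunikemte/ → wanfodunigemte.
Rule 2 (nasal place assimilation): /n/ precedes the labial consonant /f/, so it assimilates in place to [m]. /wanfodunigemte/ → wamfodunigemte.
Rule 3 (stop-cluster a-epenthesis): no segment meets the environment; /wamfodunigemte/ is unchanged.
Rule 4 (nasal place assimilation): /m/ precedes the alveolar consonant /t/, so it assimilates in place to [n]. /wamfodunigemte/ → wamfodunigente.
Rule 5 (final vowel raising): /e/ is a mid vowel in word-final position, so it raises to [i]. /wamfodunigente/ → wamfodunigenti.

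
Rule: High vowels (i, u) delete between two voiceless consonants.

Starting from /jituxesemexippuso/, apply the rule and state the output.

/u/ is a high vowel flanked by voiceless consonants /t/ and /x/, so it deletes.
/i/ is a high vowel flanked by voiceless consonants /x/ and /p/, so it deletes.
/u/ is a high vowel flanked by voiceless consonants /p/ and /s/, so it deletes.
The other instance of /i/ does not occur in the required environment and remains unchanged.
Surface form: [jitxesemexppso].

jitxesemexppso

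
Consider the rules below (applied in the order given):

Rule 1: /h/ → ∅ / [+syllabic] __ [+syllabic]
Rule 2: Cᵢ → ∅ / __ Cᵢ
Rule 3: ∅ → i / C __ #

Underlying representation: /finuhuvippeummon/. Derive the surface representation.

finuuvipeumoni

Rule 1 (intervocalic h-deletion): /h/ occurs between vowels /u/ and /u/, so it deletes. /finuhuvippeummon/ → finuuvippeummon.
Rule 2 (degemination): /pp/ is a geminate; the first /p/ deletes. /mm/ is a geminate; the first /m/ deletes. /finuuvippeummon/ → finuuvipeumon.
Rule 3 (final i-epenthesis): the form ends in the consonant /n/, so [i] is inserted word-finally. /finuuvipeumon/ → finuuvipeumoni.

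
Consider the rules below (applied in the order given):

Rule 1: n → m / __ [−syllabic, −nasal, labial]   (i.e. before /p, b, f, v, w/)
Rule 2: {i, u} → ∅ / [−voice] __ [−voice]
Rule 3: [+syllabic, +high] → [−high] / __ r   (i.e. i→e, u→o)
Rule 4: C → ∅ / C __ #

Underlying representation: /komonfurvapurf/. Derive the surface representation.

komomforvapor

Rule 1 (nasal place assimilation): /n/ precedes the labial consonant /f/, so it assimilates in place to [m]. /komonfurvapurf/ → komomfurvapurf.
Rule 2 (high vowel syncope): no segment meets the environment; /komomfurvapurf/ is unchanged.
Rule 3 (pre-rhotic lowering): /u/ is a high vowel immediately before /r/, so it lowers to [o]. /u/ is a high vowel immediately before /r/, so it lowers to [o]. /komomfurvapurf/ → komomforvaporf.
Rule 4 (final cluster simplification): /f/ is the second consonant of a word-final cluster /rf/, so it deletes. /komomforvaporf/ → komomforvapor.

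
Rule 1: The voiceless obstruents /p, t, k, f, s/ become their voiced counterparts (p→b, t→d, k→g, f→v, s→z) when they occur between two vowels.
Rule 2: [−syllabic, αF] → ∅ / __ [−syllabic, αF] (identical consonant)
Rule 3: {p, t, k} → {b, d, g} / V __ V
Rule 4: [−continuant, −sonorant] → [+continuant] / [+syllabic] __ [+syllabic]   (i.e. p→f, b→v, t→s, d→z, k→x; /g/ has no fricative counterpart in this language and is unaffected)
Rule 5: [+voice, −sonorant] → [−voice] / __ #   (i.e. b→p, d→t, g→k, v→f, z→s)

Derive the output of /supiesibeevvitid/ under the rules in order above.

Rule 1 (intervocalic voicing): /p/ is a voiceless obstruent between vowels /u/ and /i/, so it voices to [b]. /s/ is a voiceless obstruent between vowels /e/ and /i/, so it voices to [z]. /t/ is a voiceless obstruent between vowels /i/ and /i/, so it voices to [d]. /supiesibeevvitid/ → subiezibeevvidid.
Rule 2 (degemination): /vv/ is a geminate; the first /v/ deletes. /subiezibeevvidid/ → subiezibeevidid.
Rule 3 (intervocalic voicing): no segment meets the environment; /subiezibeevidid/ is unchanged.
Rule 4 (intervocalic spirantization): /b/ is a stop between vowels /u/ and /i/, so it spirantizes to the fricative [v]. /b/ is a stop between vowels /i/ and /e/, so it spirantizes to the fricative [v]. /d/ is a stop between vowels /i/ and /i/, so it spirantizes to the fricative [z]. /subiezibeevidid/ → suvieziveevizid.
Rule 5 (final devoicing): /d/ is a voiced obstruent in word-final position, so it devoices to [t]. /suvieziveevizid/ → suvieziveevizit.

suvieziveevizit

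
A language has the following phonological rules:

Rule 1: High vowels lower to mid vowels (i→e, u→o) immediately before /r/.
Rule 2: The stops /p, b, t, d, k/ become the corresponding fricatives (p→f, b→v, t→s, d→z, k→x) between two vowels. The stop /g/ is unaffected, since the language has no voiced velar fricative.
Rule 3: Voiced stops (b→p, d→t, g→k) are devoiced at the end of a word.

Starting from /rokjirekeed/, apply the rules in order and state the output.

Rule 1 (pre-rhotic lowering): /i/ is a high vowel immediately before /r/, so it lowers to [e]. /rokjirekeed/ → rokjerekeed.
Rule 2 (intervocalic spirantization): /k/ is a stop between vowels /e/ and /e/, so it spirantizes to the fricative [x]. /rokjerekeed/ → rokjerexeed.
Rule 3 (final devoicing): /d/ is a voiced stop in word-final position, so it devoices to [t]. /rokjerexeed/ → rokjerexeet.

rokjerexeet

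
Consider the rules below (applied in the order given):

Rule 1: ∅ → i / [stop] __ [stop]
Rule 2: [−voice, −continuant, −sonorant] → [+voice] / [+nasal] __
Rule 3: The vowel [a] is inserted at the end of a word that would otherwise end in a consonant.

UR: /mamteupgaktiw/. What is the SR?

mamdeupigakitiwa

Rule 1 (stop-cluster i-epenthesis): /p/ and /g/ form a stop–stop cluster, so [i] is inserted between them. /k/ and /t/ form a stop–stop cluster, so [i] is inserted between them. /mamteupgaktiw/ → mamteupigakitiw.
Rule 2 (post-nasal voicing): /t/ is a voiceless stop immediately after the nasal /m/, so it voices to [d]. /mamteupigakitiw/ → mamdeupigakitiw.
Rule 3 (final a-epenthesis): the form ends in the consonant /w/, so [a] is inserted word-finally. /mamdeupigakitiw/ → mamdeupigakitiwa.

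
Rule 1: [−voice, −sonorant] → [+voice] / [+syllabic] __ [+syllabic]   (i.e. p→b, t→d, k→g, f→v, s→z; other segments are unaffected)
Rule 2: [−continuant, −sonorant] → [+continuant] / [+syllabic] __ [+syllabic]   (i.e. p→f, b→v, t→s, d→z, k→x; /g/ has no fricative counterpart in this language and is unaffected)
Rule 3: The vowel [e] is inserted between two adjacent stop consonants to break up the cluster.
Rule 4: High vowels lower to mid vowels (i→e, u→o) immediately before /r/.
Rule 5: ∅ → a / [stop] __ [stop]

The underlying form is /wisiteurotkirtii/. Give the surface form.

Rule 1 (intervocalic voicing): /s/ is a voiceless obstruent between vowels /i/ and /i/, so it voices to [z]. /t/ is a voiceless obstruent between vowels /i/ and /e/, so it voices to [d]. /wisiteurotkirtii/ → wizideurotkirtii.
Rule 2 (intervocalic spirantization): /d/ is a stop between vowels /i/ and /e/, so it spirantizes to the fricative [z]. /wizideurotkirtii/ → wizizeurotkirtii.
Rule 3 (stop-cluster e-epenthesis): /t/ and /k/ form a stop–stop cluster, so [e] is inserted between them. /wizizeurotkirtii/ → wizizeurotekirtii.
Rule 4 (pre-rhotic lowering): /u/ is a high vowel immediately before /r/, so it lowers to [o]. /i/ is a high vowel immediately before /r/, so it lowers to [e]. /wizizeurotekirtii/ → wizizeorotekertii.
Rule 5 (stop-cluster a-epenthesis): no segment meets the environment; /wizizeorotekertii/ is unchanged.

wizizeorotekertii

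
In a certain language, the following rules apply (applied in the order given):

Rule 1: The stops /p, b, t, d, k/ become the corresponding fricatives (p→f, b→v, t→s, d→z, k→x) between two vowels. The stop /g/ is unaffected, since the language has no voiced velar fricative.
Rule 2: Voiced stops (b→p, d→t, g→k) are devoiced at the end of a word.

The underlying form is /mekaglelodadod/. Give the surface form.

mexaglelozazot

Rule 1 (intervocalic spirantization): /k/ is a stop between vowels /e/ and /a/, so it spirantizes to the fricative [x]. /d/ is a stop between vowels /o/ and /a/, so it spirantizes to the fricative [z]. /d/ is a stop between vowels /a/ and /o/, so it spirantizes to the fricative [z]. /mekaglelodadod/ → mexaglelozazod.
Rule 2 (final devoicing): /d/ is a voiced stop in word-final position, so it devoices to [t]. /mexaglelozazod/ → mexaglelozazot.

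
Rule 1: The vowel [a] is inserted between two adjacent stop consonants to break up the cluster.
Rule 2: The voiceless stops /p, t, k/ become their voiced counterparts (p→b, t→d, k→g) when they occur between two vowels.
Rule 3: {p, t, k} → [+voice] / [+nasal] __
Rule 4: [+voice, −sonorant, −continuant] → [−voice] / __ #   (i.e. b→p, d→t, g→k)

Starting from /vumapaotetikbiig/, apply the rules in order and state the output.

vumabaodedigabiik

Rule 1 (stop-cluster a-epenthesis): /k/ and /b/ form a stop–stop cluster, so [a] is inserted between them. /vumapaotetikbiig/ → vumapaotetikabiig.
Rule 2 (intervocalic voicing): /p/ is a voiceless stop between vowels /a/ and /a/, so it voices to [b]. /t/ is a voiceless stop between vowels /o/ and /e/, so it voices to [d]. /t/ is a voiceless stop between vowels /e/ and /i/, so it voices to [d]. /k/ is a voiceless stop between vowels /i/ and /a/, so it voices to [g]. /vumapaotetikabiig/ → vumabaodedigabiig.
Rule 3 (post-nasal voicing): no segment meets the environment; /vumabaodedigabiig/ is unchanged.
Rule 4 (final devoicing): /g/ is a voiced stop in word-final position, so it devoices to [k]. /vumabaodedigabiig/ → vumabaodedigabiik.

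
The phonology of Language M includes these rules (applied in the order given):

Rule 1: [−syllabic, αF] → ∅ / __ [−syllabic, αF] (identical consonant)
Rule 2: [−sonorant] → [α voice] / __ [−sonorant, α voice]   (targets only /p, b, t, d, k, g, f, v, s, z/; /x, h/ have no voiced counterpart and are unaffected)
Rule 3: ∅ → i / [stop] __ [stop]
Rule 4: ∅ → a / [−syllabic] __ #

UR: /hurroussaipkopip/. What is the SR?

Rule 1 (degemination): /rr/ is a geminate; the first /r/ deletes. /ss/ is a geminate; the first /s/ deletes. /hurroussaipkopip/ → hurousaipkopip.
Rule 2 (regressive voicing assimilation): no segment meets the environment; /hurousaipkopip/ is unchanged.
Rule 3 (stop-cluster i-epenthesis): /p/ and /k/ form a stop–stop cluster, so [i] is inserted between them. /hurousaipkopip/ → hurousaipikopip.
Rule 4 (final a-epenthesis): the form ends in the consonant /p/, so [a] is inserted word-finally. /hurousaipikopip/ → hurousaipikopipa.

hurousaipikopipa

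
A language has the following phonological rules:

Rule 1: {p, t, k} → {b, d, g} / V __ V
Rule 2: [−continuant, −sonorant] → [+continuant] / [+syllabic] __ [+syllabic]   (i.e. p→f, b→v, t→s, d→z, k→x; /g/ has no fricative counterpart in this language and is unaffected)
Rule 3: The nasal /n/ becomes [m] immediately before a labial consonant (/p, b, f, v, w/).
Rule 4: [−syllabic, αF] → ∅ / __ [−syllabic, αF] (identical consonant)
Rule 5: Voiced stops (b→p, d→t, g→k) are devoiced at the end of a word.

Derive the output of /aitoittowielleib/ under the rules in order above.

aizoitowieleip

Rule 1 (intervocalic voicing): /t/ is a voiceless stop between vowels /i/ and /o/, so it voices to [d]. /aitoittowielleib/ → aidoittowielleib.
Rule 2 (intervocalic spirantization): /d/ is a stop between vowels /i/ and /o/, so it spirantizes to the fricative [z]. /aidoittowielleib/ → aizoittowielleib.
Rule 3 (nasal place assimilation): no segment meets the environment; /aizoittowielleib/ is unchanged.
Rule 4 (degemination): /tt/ is a geminate; the first /t/ deletes. /ll/ is a geminate; the first /l/ deletes. /aizoittowielleib/ → aizoitowieleib.
Rule 5 (final devoicing): /b/ is a voiced stop in word-final position, so it devoices to [p]. /aizoitowieleib/ → aizoitowieleip.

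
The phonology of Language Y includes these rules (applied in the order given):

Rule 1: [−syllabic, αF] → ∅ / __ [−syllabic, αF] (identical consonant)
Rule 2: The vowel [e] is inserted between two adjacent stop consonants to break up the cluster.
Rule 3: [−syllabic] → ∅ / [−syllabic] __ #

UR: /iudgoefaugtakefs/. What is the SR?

iudegoefaugetakef

Rule 1 (degemination): no segment meets the environment; /iudgoefaugtakefs/ is unchanged.
Rule 2 (stop-cluster e-epenthesis): /d/ and /g/ form a stop–stop cluster, so [e] is inserted between them. /g/ and /t/ form a stop–stop cluster, so [e] is inserted between them. /iudgoefaugtakefs/ → iudegoefaugetakefs.
Rule 3 (final cluster simplification): /s/ is the second consonant of a word-final cluster /fs/, so it deletes. /iudegoefaugetakefs/ → iudegoefaugetakef.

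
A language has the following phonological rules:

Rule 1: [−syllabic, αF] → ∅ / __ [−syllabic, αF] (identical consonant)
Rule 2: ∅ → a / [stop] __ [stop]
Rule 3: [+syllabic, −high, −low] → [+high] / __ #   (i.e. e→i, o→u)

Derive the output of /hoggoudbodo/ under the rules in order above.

Rule 1 (degemination): /gg/ is a geminate; the first /g/ deletes. /hoggoudbodo/ → hogoudbodo.
Rule 2 (stop-cluster a-epenthesis): /d/ and /b/ form a stop–stop cluster, so [a] is inserted between them. /hogoudbodo/ → hogoudabodo.
Rule 3 (final vowel raising): /o/ is a mid vowel in word-final position, so it raises to [u]. /hogoudabodo/ → hogoudabodu.

hogoudabodu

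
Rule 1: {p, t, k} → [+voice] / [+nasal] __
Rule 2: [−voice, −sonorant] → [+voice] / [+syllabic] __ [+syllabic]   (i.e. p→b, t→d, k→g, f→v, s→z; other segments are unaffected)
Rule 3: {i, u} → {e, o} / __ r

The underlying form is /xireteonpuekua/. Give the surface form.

xeredeonbuegua

Rule 1 (post-nasal voicing): /p/ is a voiceless stop immediately after the nasal /n/, so it voices to [b]. /xireteonpuekua/ → xireteonbuekua.
Rule 2 (intervocalic voicing): /t/ is a voiceless obstruent between vowels /e/ and /e/, so it voices to [d]. /k/ is a voiceless obstruent between vowels /e/ and /u/, so it voices to [g]. /xireteonbuekua/ → xiredeonbuegua.
Rule 3 (pre-rhotic lowering): /i/ is a high vowel immediately before /r/, so it lowers to [e]. /xiredeonbuegua/ → xeredeonbuegua.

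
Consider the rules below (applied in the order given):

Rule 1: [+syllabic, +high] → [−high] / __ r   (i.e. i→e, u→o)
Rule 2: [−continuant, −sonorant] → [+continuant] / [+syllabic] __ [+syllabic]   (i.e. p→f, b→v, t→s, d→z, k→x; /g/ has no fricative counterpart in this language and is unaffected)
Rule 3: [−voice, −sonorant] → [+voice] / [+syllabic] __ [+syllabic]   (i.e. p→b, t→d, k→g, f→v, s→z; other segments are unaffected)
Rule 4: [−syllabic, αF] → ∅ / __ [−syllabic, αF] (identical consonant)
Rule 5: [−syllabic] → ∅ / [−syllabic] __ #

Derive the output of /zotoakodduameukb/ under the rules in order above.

Rule 1 (pre-rhotic lowering): no segment meets the environment; /zotoakodduameukb/ is unchanged.
Rule 2 (intervocalic spirantization): /t/ is a stop between vowels /o/ and /o/, so it spirantizes to the fricative [s]. /k/ is a stop between vowels /a/ and /o/, so it spirantizes to the fricative [x]. /zotoakodduameukb/ → zosoaxodduameukb.
Rule 3 (intervocalic voicing): /s/ is a voiceless obstruent between vowels /o/ and /o/, so it voices to [z]. /zosoaxodduameukb/ → zozoaxodduameukb.
Rule 4 (degemination): /dd/ is a geminate; the first /d/ deletes. /zozoaxodduameukb/ → zozoaxoduameukb.
Rule 5 (final cluster simplification): /b/ is the second consonant of a word-final cluster /kb/, so it deletes. /zozoaxoduameukb/ → zozoaxoduameuk.

zozoaxoduameuk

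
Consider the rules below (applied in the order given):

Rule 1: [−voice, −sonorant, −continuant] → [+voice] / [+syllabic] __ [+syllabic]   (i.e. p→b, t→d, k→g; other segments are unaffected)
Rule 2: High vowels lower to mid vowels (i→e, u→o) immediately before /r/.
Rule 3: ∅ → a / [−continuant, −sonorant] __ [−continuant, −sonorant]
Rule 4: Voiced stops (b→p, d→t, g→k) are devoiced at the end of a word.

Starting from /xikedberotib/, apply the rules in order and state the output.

xigedaberodip

Rule 1 (intervocalic voicing): /k/ is a voiceless stop between vowels /i/ and /e/, so it voices to [g]. /t/ is a voiceless stop between vowels /o/ and /i/, so it voices to [d]. /xikedberotib/ → xigedberodib.
Rule 2 (pre-rhotic lowering): no segment meets the environment; /xigedberodib/ is unchanged.
Rule 3 (stop-cluster a-epenthesis): /d/ and /b/ form a stop–stop cluster, so [a] is inserted between them. /xigedberodib/ → xigedaberodib.
Rule 4 (final devoicing): /b/ is a voiced stop in word-final position, so it devoices to [p]. /xigedaberodib/ → xigedaberodip.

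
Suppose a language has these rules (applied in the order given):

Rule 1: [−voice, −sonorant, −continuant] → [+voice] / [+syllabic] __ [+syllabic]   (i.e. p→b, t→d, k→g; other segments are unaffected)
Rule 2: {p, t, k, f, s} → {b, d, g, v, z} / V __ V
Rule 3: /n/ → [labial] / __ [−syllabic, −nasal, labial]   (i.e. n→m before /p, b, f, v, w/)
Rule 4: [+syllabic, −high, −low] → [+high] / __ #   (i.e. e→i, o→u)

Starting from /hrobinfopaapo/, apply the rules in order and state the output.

hrobimfobaabu

Rule 1 (intervocalic voicing): /p/ is a voiceless stop between vowels /o/ and /a/, so it voices to [b]. /p/ is a voiceless stop between vowels /a/ and /o/, so it voices to [b]. /hrobinfopaapo/ → hrobinfobaabo.
Rule 2 (intervocalic voicing): no segment meets the environment; /hrobinfobaabo/ is unchanged.
Rule 3 (nasal place assimilation): /n/ precedes the labial consonant /f/, so it assimilates in place to [m]. /hrobinfobaabo/ → hrobimfobaabo.
Rule 4 (final vowel raising): /o/ is a mid vowel in word-final position, so it raises to [u]. /hrobimfobaabo/ → hrobimfobaabu.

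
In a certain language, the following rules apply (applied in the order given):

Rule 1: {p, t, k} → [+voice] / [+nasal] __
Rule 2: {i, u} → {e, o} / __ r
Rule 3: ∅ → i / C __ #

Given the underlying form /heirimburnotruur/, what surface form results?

heerimbornotruori

Rule 1 (post-nasal voicing): no segment meets the environment; /heirimburnotruur/ is unchanged.
Rule 2 (pre-rhotic lowering): /i/ is a high vowel immediately before /r/, so it lowers to [e]. /u/ is a high vowel immediately before /r/, so it lowers to [o]. /u/ is a high vowel immediately before /r/, so it lowers to [o]. /heirimburnotruur/ → heerimbornotruor.
Rule 3 (final i-epenthesis): the form ends in the consonant /r/, so [i] is inserted word-finally. /heerimbornotruor/ → heerimbornotruori.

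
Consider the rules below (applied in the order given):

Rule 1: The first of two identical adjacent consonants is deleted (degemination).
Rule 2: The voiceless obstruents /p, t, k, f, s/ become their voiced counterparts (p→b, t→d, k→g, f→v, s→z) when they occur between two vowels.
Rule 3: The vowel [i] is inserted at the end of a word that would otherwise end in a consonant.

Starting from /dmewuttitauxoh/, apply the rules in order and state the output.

Rule 1 (degemination): /tt/ is a geminate; the first /t/ deletes. /dmewuttitauxoh/ → dmewutitauxoh.
Rule 2 (intervocalic voicing): /t/ is a voiceless obstruent between vowels /u/ and /i/, so it voices to [d]. /t/ is a voiceless obstruent between vowels /i/ and /a/, so it voices to [d]. /dmewutitauxoh/ → dmewudidauxoh.
Rule 3 (final i-epenthesis): the form ends in the consonant /h/, so [i] is inserted word-finally. /dmewudidauxoh/ → dmewudidauxohi.

dmewudidauxohi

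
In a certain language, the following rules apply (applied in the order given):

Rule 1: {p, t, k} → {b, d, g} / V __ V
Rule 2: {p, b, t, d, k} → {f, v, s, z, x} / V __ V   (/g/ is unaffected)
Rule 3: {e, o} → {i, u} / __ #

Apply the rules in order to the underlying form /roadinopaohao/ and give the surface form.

roazinovaohau

Rule 1 (intervocalic voicing): /p/ is a voiceless stop between vowels /o/ and /a/, so it voices to [b]. /roadinopaohao/ → roadinobaohao.
Rule 2 (intervocalic spirantization): /d/ is a stop between vowels /a/ and /i/, so it spirantizes to the fricative [z]. /b/ is a stop between vowels /o/ and /a/, so it spirantizes to the fricative [v]. /roadinobaohao/ → roazinovaohao.
Rule 3 (final vowel raising): /o/ is a mid vowel in word-final position, so it raises to [u]. /roazinovaohao/ → roazinovaohau.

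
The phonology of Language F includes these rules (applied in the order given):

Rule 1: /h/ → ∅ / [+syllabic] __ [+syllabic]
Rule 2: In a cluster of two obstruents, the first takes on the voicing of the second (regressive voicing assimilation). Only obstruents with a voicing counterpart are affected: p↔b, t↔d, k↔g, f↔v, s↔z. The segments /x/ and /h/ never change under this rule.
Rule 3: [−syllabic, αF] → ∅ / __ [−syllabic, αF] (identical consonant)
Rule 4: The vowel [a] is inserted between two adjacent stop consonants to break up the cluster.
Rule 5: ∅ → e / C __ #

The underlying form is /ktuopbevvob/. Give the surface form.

Rule 1 (intervocalic h-deletion): no segment meets the environment; /ktuopbevvob/ is unchanged.
Rule 2 (regressive voicing assimilation): /p/ precedes the voiced obstruent /b/, so it voices to [b] by assimilation. /ktuopbevvob/ → ktuobbevvob.
Rule 3 (degemination): /bb/ is a geminate; the first /b/ deletes. /vv/ is a geminate; the first /v/ deletes. /ktuobbevvob/ → ktuobevob.
Rule 4 (stop-cluster a-epenthesis): /k/ and /t/ form a stop–stop cluster, so [a] is inserted between them. /ktuobevob/ → katuobevob.
Rule 5 (final e-epenthesis): the form ends in the consonant /b/, so [e] is inserted word-finally. /katuobevob/ → katuobevobe.

katuobevobe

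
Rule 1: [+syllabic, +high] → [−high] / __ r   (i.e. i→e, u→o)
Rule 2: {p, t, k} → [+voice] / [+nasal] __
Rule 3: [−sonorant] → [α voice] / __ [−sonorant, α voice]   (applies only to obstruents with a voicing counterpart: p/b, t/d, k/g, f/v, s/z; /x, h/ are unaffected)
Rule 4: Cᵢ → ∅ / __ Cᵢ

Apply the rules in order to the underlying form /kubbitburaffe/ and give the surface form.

kubidborafe

Rule 1 (pre-rhotic lowering): /u/ is a high vowel immediately before /r/, so it lowers to [o]. /kubbitburaffe/ → kubbitboraffe.
Rule 2 (post-nasal voicing): no segment meets the environment; /kubbitboraffe/ is unchanged.
Rule 3 (regressive voicing assimilation): /t/ precedes the voiced obstruent /b/, so it voices to [d] by assimilation. /kubbitboraffe/ → kubbidboraffe.
Rule 4 (degemination): /bb/ is a geminate; the first /b/ deletes. /ff/ is a geminate; the first /f/ deletes. /kubbidboraffe/ → kubidborafe.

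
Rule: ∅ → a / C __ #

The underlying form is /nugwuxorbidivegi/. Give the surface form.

nugwuxorbidivegi

No segment of /nugwuxorbidivegi/ meets the structural description of the rule, so the form surfaces unchanged.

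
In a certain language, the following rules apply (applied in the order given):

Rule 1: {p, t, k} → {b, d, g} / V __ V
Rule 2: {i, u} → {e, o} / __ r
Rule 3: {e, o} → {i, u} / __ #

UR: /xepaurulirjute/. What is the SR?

Rule 1 (intervocalic voicing): /p/ is a voiceless stop between vowels /e/ and /a/, so it voices to [b]. /t/ is a voiceless stop between vowels /u/ and /e/, so it voices to [d]. /xepaurulirjute/ → xebaurulirjude.
Rule 2 (pre-rhotic lowering): /u/ is a high vowel immediately before /r/, so it lowers to [o]. /i/ is a high vowel immediately before /r/, so it lowers to [e]. /xebaurulirjude/ → xebaorulerjude.
Rule 3 (final vowel raising): /e/ is a mid vowel in word-final position, so it raises to [i]. /xebaorulerjude/ → xebaorulerjudi.

xebaorulerjudi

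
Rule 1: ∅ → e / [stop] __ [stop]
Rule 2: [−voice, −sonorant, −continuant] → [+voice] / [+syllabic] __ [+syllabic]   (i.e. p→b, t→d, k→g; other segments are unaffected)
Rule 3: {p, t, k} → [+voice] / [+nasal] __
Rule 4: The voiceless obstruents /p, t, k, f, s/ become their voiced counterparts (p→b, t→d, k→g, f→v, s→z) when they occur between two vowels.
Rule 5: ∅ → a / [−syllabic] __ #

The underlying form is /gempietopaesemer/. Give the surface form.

Rule 1 (stop-cluster e-epenthesis): no segment meets the environment; /gempietopaesemer/ is unchanged.
Rule 2 (intervocalic voicing): /t/ is a voiceless stop between vowels /e/ and /o/, so it voices to [d]. /p/ is a voiceless stop between vowels /o/ and /a/, so it voices to [b]. /gempietopaesemer/ → gempiedobaesemer.
Rule 3 (post-nasal voicing): /p/ is a voiceless stop immediately after the nasal /m/, so it voices to [b]. /gempiedobaesemer/ → gembiedobaesemer.
Rule 4 (intervocalic voicing): /s/ is a voiceless obstruent between vowels /e/ and /e/, so it voices to [z]. /gembiedobaesemer/ → gembiedobaezemer.
Rule 5 (final a-epenthesis): the form ends in the consonant /r/, so [a] is inserted word-finally. /gembiedobaezemer/ → gembiedobaezemera.

gembiedobaezemera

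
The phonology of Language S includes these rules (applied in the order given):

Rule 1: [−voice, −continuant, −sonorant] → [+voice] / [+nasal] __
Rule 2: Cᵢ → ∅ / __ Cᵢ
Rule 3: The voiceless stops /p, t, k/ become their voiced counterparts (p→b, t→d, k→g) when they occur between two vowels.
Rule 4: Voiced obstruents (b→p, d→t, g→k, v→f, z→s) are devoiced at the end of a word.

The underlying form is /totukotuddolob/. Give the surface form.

Rule 1 (post-nasal voicing): no segment meets the environment; /totukotuddolob/ is unchanged.
Rule 2 (degemination): /dd/ is a geminate; the first /d/ deletes. /totukotuddolob/ → totukotudolob.
Rule 3 (intervocalic voicing): /t/ is a voiceless stop between vowels /o/ and /u/, so it voices to [d]. /k/ is a voiceless stop between vowels /u/ and /o/, so it voices to [g]. /t/ is a voiceless stop between vowels /o/ and /u/, so it voices to [d]. /totukotudolob/ → todugodudolob.
Rule 4 (final devoicing): /b/ is a voiced obstruent in word-final position, so it devoices to [p]. /todugodudolob/ → todugodudolop.

todugodudolop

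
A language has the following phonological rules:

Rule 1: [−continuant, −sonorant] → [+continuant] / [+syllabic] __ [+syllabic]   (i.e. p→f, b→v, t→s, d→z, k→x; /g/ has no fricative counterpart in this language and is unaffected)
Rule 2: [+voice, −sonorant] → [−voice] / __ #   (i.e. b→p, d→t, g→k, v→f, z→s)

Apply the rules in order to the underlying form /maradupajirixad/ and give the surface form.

Rule 1 (intervocalic spirantization): /d/ is a stop between vowels /a/ and /u/, so it spirantizes to the fricative [z]. /p/ is a stop between vowels /u/ and /a/, so it spirantizes to the fricative [f]. /maradupajirixad/ → marazufajirixad.
Rule 2 (final devoicing): /d/ is a voiced obstruent in word-final position, so it devoices to [t]. /marazufajirixad/ → marazufajirixat.

marazufajirixat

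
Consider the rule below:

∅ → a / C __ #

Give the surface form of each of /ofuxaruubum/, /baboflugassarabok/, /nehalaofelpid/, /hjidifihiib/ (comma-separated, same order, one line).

/ofuxaruubum/: the form ends in the consonant /m/, so [a] is inserted word-finally. → [ofuxaruubuma].
/baboflugassarabok/: the form ends in the consonant /k/, so [a] is inserted word-finally. → [baboflugassaraboka].
/nehalaofelpid/: the form ends in the consonant /d/, so [a] is inserted word-finally. → [nehalaofelpida].
/hjidifihiib/: the form ends in the consonant /b/, so [a] is inserted word-finally. → [hjidifihiiba].

ofuxaruubuma, baboflugassaraboka, nehalaofelpida, hjidifihiiba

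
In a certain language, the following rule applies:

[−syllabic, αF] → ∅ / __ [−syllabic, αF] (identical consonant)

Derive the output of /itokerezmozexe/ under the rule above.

itokerezmozexe

No segment of /itokerezmozexe/ meets the structural description of the rule, so the form surfaces unchanged.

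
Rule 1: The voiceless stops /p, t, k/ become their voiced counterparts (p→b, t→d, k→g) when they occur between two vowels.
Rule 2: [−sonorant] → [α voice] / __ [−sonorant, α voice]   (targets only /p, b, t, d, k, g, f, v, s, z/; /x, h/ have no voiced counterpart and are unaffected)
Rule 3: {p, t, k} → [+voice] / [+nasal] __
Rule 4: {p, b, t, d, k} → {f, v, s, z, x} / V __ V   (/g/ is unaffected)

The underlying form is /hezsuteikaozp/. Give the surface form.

Rule 1 (intervocalic voicing): /t/ is a voiceless stop between vowels /u/ and /e/, so it voices to [d]. /k/ is a voiceless stop between vowels /i/ and /a/, so it voices to [g]. /hezsuteikaozp/ → hezsudeigaozp.
Rule 2 (regressive voicing assimilation): /z/ precedes the voiceless obstruent /s/, so it devoices to [s] by assimilation. /z/ precedes the voiceless obstruent /p/, so it devoices to [s] by assimilation. /hezsudeigaozp/ → hessudeigaosp.
Rule 3 (post-nasal voicing): no segment meets the environment; /hessudeigaosp/ is unchanged.
Rule 4 (intervocalic spirantization): /d/ is a stop between vowels /u/ and /e/, so it spirantizes to the fricative [z]. /hessudeigaosp/ → hessuzeigaosp.

hessuzeigaosp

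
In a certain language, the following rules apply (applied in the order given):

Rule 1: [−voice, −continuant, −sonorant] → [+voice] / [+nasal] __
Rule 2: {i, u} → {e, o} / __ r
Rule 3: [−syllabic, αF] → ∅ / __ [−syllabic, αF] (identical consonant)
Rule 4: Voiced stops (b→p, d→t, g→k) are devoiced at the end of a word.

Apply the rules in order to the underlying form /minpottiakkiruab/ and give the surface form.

minbotiakeruap

Rule 1 (post-nasal voicing): /p/ is a voiceless stop immediately after the nasal /n/, so it voices to [b]. /minpottiakkiruab/ → minbottiakkiruab.
Rule 2 (pre-rhotic lowering): /i/ is a high vowel immediately before /r/, so it lowers to [e]. /minbottiakkiruab/ → minbottiakkeruab.
Rule 3 (degemination): /tt/ is a geminate; the first /t/ deletes. /kk/ is a geminate; the first /k/ deletes. /minbottiakkeruab/ → minbotiakeruab.
Rule 4 (final devoicing): /b/ is a voiced stop in word-final position, so it devoices to [p]. /minbotiakeruab/ → minbotiakeruap.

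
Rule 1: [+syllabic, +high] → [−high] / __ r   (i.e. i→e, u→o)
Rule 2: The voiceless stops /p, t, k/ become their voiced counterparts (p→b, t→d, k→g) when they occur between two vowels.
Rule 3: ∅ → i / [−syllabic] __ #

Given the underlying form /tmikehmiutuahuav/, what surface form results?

Rule 1 (pre-rhotic lowering): no segment meets the environment; /tmikehmiutuahuav/ is unchanged.
Rule 2 (intervocalic voicing): /k/ is a voiceless stop between vowels /i/ and /e/, so it voices to [g]. /t/ is a voiceless stop between vowels /u/ and /u/, so it voices to [d]. /tmikehmiutuahuav/ → tmigehmiuduahuav.
Rule 3 (final i-epenthesis): the form ends in the consonant /v/, so [i] is inserted word-finally. /tmigehmiuduahuav/ → tmigehmiuduahuavi.

tmigehmiuduahuavi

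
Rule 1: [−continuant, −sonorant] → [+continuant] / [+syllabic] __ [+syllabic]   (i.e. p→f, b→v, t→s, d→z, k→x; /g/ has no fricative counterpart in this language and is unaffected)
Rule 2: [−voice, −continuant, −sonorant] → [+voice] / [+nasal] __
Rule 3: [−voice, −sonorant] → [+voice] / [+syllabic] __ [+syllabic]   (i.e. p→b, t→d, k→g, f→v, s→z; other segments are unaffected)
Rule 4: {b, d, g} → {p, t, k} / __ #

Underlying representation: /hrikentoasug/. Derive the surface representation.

hrixendoazuk

Rule 1 (intervocalic spirantization): /k/ is a stop between vowels /i/ and /e/, so it spirantizes to the fricative [x]. /hrikentoasug/ → hrixentoasug.
Rule 2 (post-nasal voicing): /t/ is a voiceless stop immediately after the nasal /n/, so it voices to [d]. /hrixentoasug/ → hrixendoasug.
Rule 3 (intervocalic voicing): /s/ is a voiceless obstruent between vowels /a/ and /u/, so it voices to [z]. /hrixendoasug/ → hrixendoazug.
Rule 4 (final devoicing): /g/ is a voiced stop in word-final position, so it devoices to [k]. /hrixendoazug/ → hrixendoazuk.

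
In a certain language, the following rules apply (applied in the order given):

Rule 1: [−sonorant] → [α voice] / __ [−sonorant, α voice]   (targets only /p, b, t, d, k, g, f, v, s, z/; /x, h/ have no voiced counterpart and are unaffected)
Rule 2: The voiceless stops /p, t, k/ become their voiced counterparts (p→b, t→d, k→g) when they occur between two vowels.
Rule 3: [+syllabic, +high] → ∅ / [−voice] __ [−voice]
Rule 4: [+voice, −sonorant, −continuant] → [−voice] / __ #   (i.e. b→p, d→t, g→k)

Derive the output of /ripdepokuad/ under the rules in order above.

Rule 1 (regressive voicing assimilation): /p/ precedes the voiced obstruent /d/, so it voices to [b] by assimilation. /ripdepokuad/ → ribdepokuad.
Rule 2 (intervocalic voicing): /p/ is a voiceless stop between vowels /e/ and /o/, so it voices to [b]. /k/ is a voiceless stop between vowels /o/ and /u/, so it voices to [g]. /ribdepokuad/ → ribdeboguad.
Rule 3 (high vowel syncope): no segment meets the environment; /ribdeboguad/ is unchanged.
Rule 4 (final devoicing): /d/ is a voiced stop in word-final position, so it devoices to [t]. /ribdeboguad/ → ribdeboguat.

ribdeboguat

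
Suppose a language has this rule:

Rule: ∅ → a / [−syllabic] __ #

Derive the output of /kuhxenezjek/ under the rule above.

kuhxenezjeka

the form ends in the consonant /k/, so [a] is inserted word-finally.
Surface form: [kuhxenezjeka].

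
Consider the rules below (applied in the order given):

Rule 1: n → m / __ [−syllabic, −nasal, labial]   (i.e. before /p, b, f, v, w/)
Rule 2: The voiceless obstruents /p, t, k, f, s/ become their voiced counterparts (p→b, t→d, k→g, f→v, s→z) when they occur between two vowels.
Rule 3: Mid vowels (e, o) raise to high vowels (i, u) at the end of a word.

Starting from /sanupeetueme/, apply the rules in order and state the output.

sanubeeduemi

Rule 1 (nasal place assimilation): no segment meets the environment; /sanupeetueme/ is unchanged.
Rule 2 (intervocalic voicing): /p/ is a voiceless obstruent between vowels /u/ and /e/, so it voices to [b]. /t/ is a voiceless obstruent between vowels /e/ and /u/, so it voices to [d]. /sanupeetueme/ → sanubeedueme.
Rule 3 (final vowel raising): /e/ is a mid vowel in word-final position, so it raises to [i]. /sanubeedueme/ → sanubeeduemi.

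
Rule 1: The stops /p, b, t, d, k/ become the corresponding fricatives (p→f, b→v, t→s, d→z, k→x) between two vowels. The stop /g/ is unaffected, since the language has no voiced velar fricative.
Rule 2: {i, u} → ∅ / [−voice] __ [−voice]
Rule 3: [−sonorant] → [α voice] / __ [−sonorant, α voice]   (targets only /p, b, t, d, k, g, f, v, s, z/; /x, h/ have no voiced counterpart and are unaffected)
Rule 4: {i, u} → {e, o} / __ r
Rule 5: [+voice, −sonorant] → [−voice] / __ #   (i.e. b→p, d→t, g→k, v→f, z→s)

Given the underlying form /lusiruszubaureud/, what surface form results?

luseruzzuvaoreut

Rule 1 (intervocalic spirantization): /b/ is a stop between vowels /u/ and /a/, so it spirantizes to the fricative [v]. /lusiruszubaureud/ → lusiruszuvaureud.
Rule 2 (high vowel syncope): no segment meets the environment; /lusiruszuvaureud/ is unchanged.
Rule 3 (regressive voicing assimilation): /s/ precedes the voiced obstruent /z/, so it voices to [z] by assimilation. /lusiruszuvaureud/ → lusiruzzuvaureud.
Rule 4 (pre-rhotic lowering): /i/ is a high vowel immediately before /r/, so it lowers to [e]. /u/ is a high vowel immediately before /r/, so it lowers to [o]. /lusiruzzuvaureud/ → luseruzzuvaoreud.
Rule 5 (final devoicing): /d/ is a voiced obstruent in word-final position, so it devoices to [t]. /luseruzzuvaoreud/ → luseruzzuvaoreut.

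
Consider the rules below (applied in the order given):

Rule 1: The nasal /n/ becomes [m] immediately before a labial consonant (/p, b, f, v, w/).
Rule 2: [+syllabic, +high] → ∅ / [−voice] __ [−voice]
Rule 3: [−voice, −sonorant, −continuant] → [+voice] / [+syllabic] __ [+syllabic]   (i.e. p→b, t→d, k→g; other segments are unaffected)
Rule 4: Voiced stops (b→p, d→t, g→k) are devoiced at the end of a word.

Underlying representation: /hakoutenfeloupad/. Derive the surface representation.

hagoudemfeloubat

Rule 1 (nasal place assimilation): /n/ precedes the labial consonant /f/, so it assimilates in place to [m]. /hakoutenfeloupad/ → hakoutemfeloupad.
Rule 2 (high vowel syncope): no segment meets the environment; /hakoutemfeloupad/ is unchanged.
Rule 3 (intervocalic voicing): /k/ is a voiceless stop between vowels /a/ and /o/, so it voices to [g]. /t/ is a voiceless stop between vowels /u/ and /e/, so it voices to [d]. /p/ is a voiceless stop between vowels /u/ and /a/, so it voices to [b]. /hakoutemfeloupad/ → hagoudemfeloubad.
Rule 4 (final devoicing): /d/ is a voiced stop in word-final position, so it devoices to [t]. /hagoudemfeloubad/ → hagoudemfeloubat.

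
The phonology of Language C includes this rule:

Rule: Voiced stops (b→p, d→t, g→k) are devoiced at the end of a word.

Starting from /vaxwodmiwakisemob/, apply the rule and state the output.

vaxwodmiwakisemop

Scanning /vaxwodmiwakisemob/: /d/ at position 6 is not in the conditioning environment; /b/ is a voiced stop in word-final position, so it devoices to [p].
Result: [vaxwodmiwakisemop].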